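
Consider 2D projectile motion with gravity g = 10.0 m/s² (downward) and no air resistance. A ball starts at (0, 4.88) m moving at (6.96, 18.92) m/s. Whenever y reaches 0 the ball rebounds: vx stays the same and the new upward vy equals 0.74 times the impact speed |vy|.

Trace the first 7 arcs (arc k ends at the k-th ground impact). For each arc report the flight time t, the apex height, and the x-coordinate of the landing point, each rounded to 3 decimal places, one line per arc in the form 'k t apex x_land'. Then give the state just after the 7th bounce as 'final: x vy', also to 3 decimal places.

Arc 1: start y=4.880, vy=18.920 → t=4.026, apex=22.778, x_land=28.024, impact vy=-21.344
  bounce: vy ← 0.74·21.344 = 15.795
Arc 2: start y=0.000, vy=15.795 → t=3.159, apex=12.473, x_land=50.010, impact vy=-15.795
  bounce: vy ← 0.74·15.795 = 11.688
Arc 3: start y=0.000, vy=11.688 → t=2.338, apex=6.830, x_land=66.279, impact vy=-11.688
  bounce: vy ← 0.74·11.688 = 8.649
Arc 4: start y=0.000, vy=8.649 → t=1.730, apex=3.740, x_land=78.319, impact vy=-8.649
  bounce: vy ← 0.74·8.649 = 6.400
Arc 5: start y=0.000, vy=6.400 → t=1.280, apex=2.048, x_land=87.228, impact vy=-6.400
  bounce: vy ← 0.74·6.400 = 4.736
Arc 6: start y=0.000, vy=4.736 → t=0.947, apex=1.122, x_land=93.821, impact vy=-4.736
  bounce: vy ← 0.74·4.736 = 3.505
Arc 7: start y=0.000, vy=3.505 → t=0.701, apex=0.614, x_land=98.700, impact vy=-3.505
  bounce: vy ← 0.74·3.505 = 2.594

1 4.026 22.778 28.024
2 3.159 12.473 50.010
3 2.338 6.830 66.279
4 1.730 3.740 78.319
5 1.280 2.048 87.228
6 0.947 1.122 93.821
7 0.701 0.614 98.700
final: 98.700 2.594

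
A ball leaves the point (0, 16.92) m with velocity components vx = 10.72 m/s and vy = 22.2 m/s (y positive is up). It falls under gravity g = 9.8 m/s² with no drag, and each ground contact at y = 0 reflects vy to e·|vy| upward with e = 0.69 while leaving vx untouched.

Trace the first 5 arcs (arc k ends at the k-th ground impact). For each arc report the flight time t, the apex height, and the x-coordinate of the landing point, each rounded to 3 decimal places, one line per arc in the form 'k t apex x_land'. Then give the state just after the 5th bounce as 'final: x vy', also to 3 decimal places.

Arc 1: start y=16.920, vy=22.200 → t=5.195, apex=42.065, x_land=55.693, impact vy=-28.714
  bounce: vy ← 0.69·28.714 = 19.812
Arc 2: start y=0.000, vy=19.812 → t=4.043, apex=20.027, x_land=99.038, impact vy=-19.812
  bounce: vy ← 0.69·19.812 = 13.671
Arc 3: start y=0.000, vy=13.671 → t=2.790, apex=9.535, x_land=128.946, impact vy=-13.671
  bounce: vy ← 0.69·13.671 = 9.433
Arc 4: start y=0.000, vy=9.433 → t=1.925, apex=4.540, x_land=149.582, impact vy=-9.433
  bounce: vy ← 0.69·9.433 = 6.509
Arc 5: start y=0.000, vy=6.509 → t=1.328, apex=2.161, x_land=163.821, impact vy=-6.509
  bounce: vy ← 0.69·6.509 = 4.491

1 5.195 42.065 55.693
2 4.043 20.027 99.038
3 2.790 9.535 128.946
4 1.925 4.540 149.582
5 1.328 2.161 163.821
final: 163.821 4.491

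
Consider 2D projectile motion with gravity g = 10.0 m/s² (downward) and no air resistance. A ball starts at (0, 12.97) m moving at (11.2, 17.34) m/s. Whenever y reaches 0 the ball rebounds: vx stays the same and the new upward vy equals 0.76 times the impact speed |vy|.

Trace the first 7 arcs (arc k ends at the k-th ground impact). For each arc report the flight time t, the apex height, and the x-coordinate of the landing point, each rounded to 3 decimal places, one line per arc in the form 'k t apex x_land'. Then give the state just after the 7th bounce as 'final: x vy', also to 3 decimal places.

Arc 1: start y=12.970, vy=17.340 → t=4.101, apex=28.004, x_land=45.927, impact vy=-23.666
  bounce: vy ← 0.76·23.666 = 17.986
Arc 2: start y=0.000, vy=17.986 → t=3.597, apex=16.175, x_land=86.215, impact vy=-17.986
  bounce: vy ← 0.76·17.986 = 13.669
Arc 3: start y=0.000, vy=13.669 → t=2.734, apex=9.343, x_land=116.835, impact vy=-13.669
  bounce: vy ← 0.76·13.669 = 10.389
Arc 4: start y=0.000, vy=10.389 → t=2.078, apex=5.396, x_land=140.106, impact vy=-10.389
  bounce: vy ← 0.76·10.389 = 7.895
Arc 5: start y=0.000, vy=7.895 → t=1.579, apex=3.117, x_land=157.792, impact vy=-7.895
  bounce: vy ← 0.76·7.895 = 6.001
Arc 6: start y=0.000, vy=6.001 → t=1.200, apex=1.800, x_land=171.233, impact vy=-6.001
  bounce: vy ← 0.76·6.001 = 4.560
Arc 7: start y=0.000, vy=4.560 → t=0.912, apex=1.040, x_land=181.448, impact vy=-4.560
  bounce: vy ← 0.76·4.560 = 3.466

1 4.101 28.004 45.927
2 3.597 16.175 86.215
3 2.734 9.343 116.835
4 2.078 5.396 140.106
5 1.579 3.117 157.792
6 1.200 1.800 171.233
7 0.912 1.040 181.448
final: 181.448 3.466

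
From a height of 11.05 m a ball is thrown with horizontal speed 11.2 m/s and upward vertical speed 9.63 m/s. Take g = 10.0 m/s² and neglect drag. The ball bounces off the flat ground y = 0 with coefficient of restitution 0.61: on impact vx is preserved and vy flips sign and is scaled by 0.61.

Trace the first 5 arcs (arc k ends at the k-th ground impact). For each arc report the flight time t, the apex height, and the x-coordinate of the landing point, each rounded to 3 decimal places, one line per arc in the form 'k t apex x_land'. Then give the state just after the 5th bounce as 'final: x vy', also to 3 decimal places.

Arc 1: start y=11.050, vy=9.630 → t=2.734, apex=15.687, x_land=30.624, impact vy=-17.713
  bounce: vy ← 0.61·17.713 = 10.805
Arc 2: start y=0.000, vy=10.805 → t=2.161, apex=5.837, x_land=54.826, impact vy=-10.805
  bounce: vy ← 0.61·10.805 = 6.591
Arc 3: start y=0.000, vy=6.591 → t=1.318, apex=2.172, x_land=69.590, impact vy=-6.591
  bounce: vy ← 0.61·6.591 = 4.020
Arc 4: start y=0.000, vy=4.020 → t=0.804, apex=0.808, x_land=78.596, impact vy=-4.020
  bounce: vy ← 0.61·4.020 = 2.452
Arc 5: start y=0.000, vy=2.452 → t=0.490, apex=0.301, x_land=84.089, impact vy=-2.452
  bounce: vy ← 0.61·2.452 = 1.496

1 2.734 15.687 30.624
2 2.161 5.837 54.826
3 1.318 2.172 69.590
4 0.804 0.808 78.596
5 0.490 0.301 84.089
final: 84.089 1.496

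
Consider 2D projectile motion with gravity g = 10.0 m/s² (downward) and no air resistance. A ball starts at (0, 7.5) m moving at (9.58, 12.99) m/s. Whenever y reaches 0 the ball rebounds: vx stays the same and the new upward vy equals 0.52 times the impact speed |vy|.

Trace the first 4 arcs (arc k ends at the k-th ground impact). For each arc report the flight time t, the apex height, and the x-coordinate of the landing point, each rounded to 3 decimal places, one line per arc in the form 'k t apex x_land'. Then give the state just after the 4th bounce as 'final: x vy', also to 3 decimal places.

1 3.084 15.937 29.548
2 1.857 4.309 47.335
3 0.966 1.165 56.585
4 0.502 0.315 61.395
final: 61.395 1.305

Arc 1: start y=7.500, vy=12.990 → t=3.084, apex=15.937, x_land=29.548, impact vy=-17.853
  bounce: vy ← 0.52·17.853 = 9.284
Arc 2: start y=0.000, vy=9.284 → t=1.857, apex=4.309, x_land=47.335, impact vy=-9.284
  bounce: vy ← 0.52·9.284 = 4.828
Arc 3: start y=0.000, vy=4.828 → t=0.966, apex=1.165, x_land=56.585, impact vy=-4.828
  bounce: vy ← 0.52·4.828 = 2.510
Arc 4: start y=0.000, vy=2.510 → t=0.502, apex=0.315, x_land=61.395, impact vy=-2.510
  bounce: vy ← 0.52·2.510 = 1.305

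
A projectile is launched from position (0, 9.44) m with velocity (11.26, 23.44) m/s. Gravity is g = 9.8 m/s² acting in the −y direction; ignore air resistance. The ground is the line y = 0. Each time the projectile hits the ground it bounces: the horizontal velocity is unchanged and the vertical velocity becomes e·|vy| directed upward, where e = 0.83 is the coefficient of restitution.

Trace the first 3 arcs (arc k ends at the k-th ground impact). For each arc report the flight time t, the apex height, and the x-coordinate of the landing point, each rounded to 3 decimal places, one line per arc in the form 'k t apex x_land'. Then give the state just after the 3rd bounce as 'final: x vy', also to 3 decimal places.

1 5.157 37.472 58.070
2 4.591 25.815 109.760
3 3.810 17.784 152.663
final: 152.663 15.496

Arc 1: start y=9.440, vy=23.440 → t=5.157, apex=37.472, x_land=58.070, impact vy=-27.101
  bounce: vy ← 0.83·27.101 = 22.494
Arc 2: start y=0.000, vy=22.494 → t=4.591, apex=25.815, x_land=109.760, impact vy=-22.494
  bounce: vy ← 0.83·22.494 = 18.670
Arc 3: start y=0.000, vy=18.670 → t=3.810, apex=17.784, x_land=152.663, impact vy=-18.670
  bounce: vy ← 0.83·18.670 = 15.496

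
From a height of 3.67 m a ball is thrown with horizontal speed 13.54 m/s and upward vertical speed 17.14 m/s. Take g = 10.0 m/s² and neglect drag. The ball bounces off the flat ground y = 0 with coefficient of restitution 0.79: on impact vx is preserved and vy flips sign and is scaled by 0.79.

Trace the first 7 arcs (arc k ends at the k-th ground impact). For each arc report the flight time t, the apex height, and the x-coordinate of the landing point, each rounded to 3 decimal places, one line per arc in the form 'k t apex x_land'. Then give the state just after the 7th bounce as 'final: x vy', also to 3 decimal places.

Arc 1: start y=3.670, vy=17.140 → t=3.630, apex=18.359, x_land=49.153, impact vy=-19.162
  bounce: vy ← 0.79·19.162 = 15.138
Arc 2: start y=0.000, vy=15.138 → t=3.028, apex=11.458, x_land=90.146, impact vy=-15.138
  bounce: vy ← 0.79·15.138 = 11.959
Arc 3: start y=0.000, vy=11.959 → t=2.392, apex=7.151, x_land=122.531, impact vy=-11.959
  bounce: vy ← 0.79·11.959 = 9.448
Arc 4: start y=0.000, vy=9.448 → t=1.890, apex=4.463, x_land=148.115, impact vy=-9.448
  bounce: vy ← 0.79·9.448 = 7.464
Arc 5: start y=0.000, vy=7.464 → t=1.493, apex=2.785, x_land=168.327, impact vy=-7.464
  bounce: vy ← 0.79·7.464 = 5.896
Arc 6: start y=0.000, vy=5.896 → t=1.179, apex=1.738, x_land=184.294, impact vy=-5.896
  bounce: vy ← 0.79·5.896 = 4.658
Arc 7: start y=0.000, vy=4.658 → t=0.932, apex=1.085, x_land=196.908, impact vy=-4.658
  bounce: vy ← 0.79·4.658 = 3.680

1 3.630 18.359 49.153
2 3.028 11.458 90.146
3 2.392 7.151 122.531
4 1.890 4.463 148.115
5 1.493 2.785 168.327
6 1.179 1.738 184.294
7 0.932 1.085 196.908
final: 196.908 3.680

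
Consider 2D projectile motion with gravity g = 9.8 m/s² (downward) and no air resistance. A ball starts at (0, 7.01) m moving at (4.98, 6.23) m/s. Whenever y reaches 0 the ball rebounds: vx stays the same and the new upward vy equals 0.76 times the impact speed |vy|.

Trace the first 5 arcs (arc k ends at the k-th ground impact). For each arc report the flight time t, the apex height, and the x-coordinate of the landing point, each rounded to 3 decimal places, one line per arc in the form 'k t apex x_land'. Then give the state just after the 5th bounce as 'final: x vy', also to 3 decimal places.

Arc 1: start y=7.010, vy=6.230 → t=1.990, apex=8.990, x_land=9.911, impact vy=-13.274
  bounce: vy ← 0.76·13.274 = 10.089
Arc 2: start y=0.000, vy=10.089 → t=2.059, apex=5.193, x_land=20.165, impact vy=-10.089
  bounce: vy ← 0.76·10.089 = 7.667
Arc 3: start y=0.000, vy=7.667 → t=1.565, apex=2.999, x_land=27.957, impact vy=-7.667
  bounce: vy ← 0.76·7.667 = 5.827
Arc 4: start y=0.000, vy=5.827 → t=1.189, apex=1.732, x_land=33.879, impact vy=-5.827
  bounce: vy ← 0.76·5.827 = 4.429
Arc 5: start y=0.000, vy=4.429 → t=0.904, apex=1.001, x_land=38.380, impact vy=-4.429
  bounce: vy ← 0.76·4.429 = 3.366

1 1.990 8.990 9.911
2 2.059 5.193 20.165
3 1.565 2.999 27.957
4 1.189 1.732 33.879
5 0.904 1.001 38.380
final: 38.380 3.366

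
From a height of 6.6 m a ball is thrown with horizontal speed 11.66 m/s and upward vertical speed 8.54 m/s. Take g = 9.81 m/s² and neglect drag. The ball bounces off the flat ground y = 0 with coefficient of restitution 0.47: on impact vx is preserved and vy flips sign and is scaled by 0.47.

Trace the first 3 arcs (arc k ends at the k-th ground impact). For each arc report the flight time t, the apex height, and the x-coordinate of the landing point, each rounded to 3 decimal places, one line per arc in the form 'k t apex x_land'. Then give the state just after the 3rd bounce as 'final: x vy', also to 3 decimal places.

Arc 1: start y=6.600, vy=8.540 → t=2.321, apex=10.317, x_land=27.061, impact vy=-14.228
  bounce: vy ← 0.47·14.228 = 6.687
Arc 2: start y=0.000, vy=6.687 → t=1.363, apex=2.279, x_land=42.957, impact vy=-6.687
  bounce: vy ← 0.47·6.687 = 3.143
Arc 3: start y=0.000, vy=3.143 → t=0.641, apex=0.503, x_land=50.428, impact vy=-3.143
  bounce: vy ← 0.47·3.143 = 1.477

1 2.321 10.317 27.061
2 1.363 2.279 42.957
3 0.641 0.503 50.428
final: 50.428 1.477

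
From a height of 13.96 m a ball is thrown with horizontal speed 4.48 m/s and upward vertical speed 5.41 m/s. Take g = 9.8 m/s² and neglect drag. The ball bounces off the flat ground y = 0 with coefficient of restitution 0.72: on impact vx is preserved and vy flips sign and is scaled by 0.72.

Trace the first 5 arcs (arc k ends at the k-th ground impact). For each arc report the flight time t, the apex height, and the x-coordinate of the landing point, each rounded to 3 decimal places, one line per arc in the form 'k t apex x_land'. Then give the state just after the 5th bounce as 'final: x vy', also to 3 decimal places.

1 2.328 15.453 10.429
2 2.557 8.011 21.886
3 1.841 4.153 30.134
4 1.326 2.153 36.073
5 0.954 1.116 40.349
final: 40.349 3.367

Arc 1: start y=13.960, vy=5.410 → t=2.328, apex=15.453, x_land=10.429, impact vy=-17.404
  bounce: vy ← 0.72·17.404 = 12.531
Arc 2: start y=0.000, vy=12.531 → t=2.557, apex=8.011, x_land=21.886, impact vy=-12.531
  bounce: vy ← 0.72·12.531 = 9.022
Arc 3: start y=0.000, vy=9.022 → t=1.841, apex=4.153, x_land=30.134, impact vy=-9.022
  bounce: vy ← 0.72·9.022 = 6.496
Arc 4: start y=0.000, vy=6.496 → t=1.326, apex=2.153, x_land=36.073, impact vy=-6.496
  bounce: vy ← 0.72·6.496 = 4.677
Arc 5: start y=0.000, vy=4.677 → t=0.954, apex=1.116, x_land=40.349, impact vy=-4.677
  bounce: vy ← 0.72·4.677 = 3.367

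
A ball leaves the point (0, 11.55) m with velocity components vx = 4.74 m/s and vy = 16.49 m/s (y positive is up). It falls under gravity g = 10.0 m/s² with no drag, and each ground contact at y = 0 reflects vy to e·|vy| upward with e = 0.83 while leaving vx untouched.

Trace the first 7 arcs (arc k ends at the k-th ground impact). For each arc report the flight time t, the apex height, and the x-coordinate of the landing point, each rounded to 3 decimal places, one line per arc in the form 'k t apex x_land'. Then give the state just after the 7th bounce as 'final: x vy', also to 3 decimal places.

1 3.892 25.146 18.446
2 3.723 17.323 36.092
3 3.090 11.934 50.738
4 2.565 8.221 62.894
5 2.129 5.664 72.983
6 1.767 3.902 81.357
7 1.466 2.688 88.308
final: 88.308 6.085

Arc 1: start y=11.550, vy=16.490 → t=3.892, apex=25.146, x_land=18.446, impact vy=-22.426
  bounce: vy ← 0.83·22.426 = 18.613
Arc 2: start y=0.000, vy=18.613 → t=3.723, apex=17.323, x_land=36.092, impact vy=-18.613
  bounce: vy ← 0.83·18.613 = 15.449
Arc 3: start y=0.000, vy=15.449 → t=3.090, apex=11.934, x_land=50.738, impact vy=-15.449
  bounce: vy ← 0.83·15.449 = 12.823
Arc 4: start y=0.000, vy=12.823 → t=2.565, apex=8.221, x_land=62.894, impact vy=-12.823
  bounce: vy ← 0.83·12.823 = 10.643
Arc 5: start y=0.000, vy=10.643 → t=2.129, apex=5.664, x_land=72.983, impact vy=-10.643
  bounce: vy ← 0.83·10.643 = 8.834
Arc 6: start y=0.000, vy=8.834 → t=1.767, apex=3.902, x_land=81.357, impact vy=-8.834
  bounce: vy ← 0.83·8.834 = 7.332
Arc 7: start y=0.000, vy=7.332 → t=1.466, apex=2.688, x_land=88.308, impact vy=-7.332
  bounce: vy ← 0.83·7.332 = 6.085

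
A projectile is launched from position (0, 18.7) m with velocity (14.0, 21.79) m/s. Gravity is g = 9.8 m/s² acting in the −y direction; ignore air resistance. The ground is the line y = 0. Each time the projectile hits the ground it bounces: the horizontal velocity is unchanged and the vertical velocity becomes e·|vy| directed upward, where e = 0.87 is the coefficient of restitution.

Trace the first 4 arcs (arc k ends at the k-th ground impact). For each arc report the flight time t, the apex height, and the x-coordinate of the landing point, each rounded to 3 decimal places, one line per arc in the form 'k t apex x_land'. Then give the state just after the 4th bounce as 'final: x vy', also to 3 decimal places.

Arc 1: start y=18.700, vy=21.790 → t=5.183, apex=42.925, x_land=72.565, impact vy=-29.006
  bounce: vy ← 0.87·29.006 = 25.235
Arc 2: start y=0.000, vy=25.235 → t=5.150, apex=32.490, x_land=144.665, impact vy=-25.235
  bounce: vy ← 0.87·25.235 = 21.954
Arc 3: start y=0.000, vy=21.954 → t=4.480, apex=24.591, x_land=207.391, impact vy=-21.954
  bounce: vy ← 0.87·21.954 = 19.100
Arc 4: start y=0.000, vy=19.100 → t=3.898, apex=18.613, x_land=261.964, impact vy=-19.100
  bounce: vy ← 0.87·19.100 = 16.617

1 5.183 42.925 72.565
2 5.150 32.490 144.665
3 4.480 24.591 207.391
4 3.898 18.613 261.964
final: 261.964 16.617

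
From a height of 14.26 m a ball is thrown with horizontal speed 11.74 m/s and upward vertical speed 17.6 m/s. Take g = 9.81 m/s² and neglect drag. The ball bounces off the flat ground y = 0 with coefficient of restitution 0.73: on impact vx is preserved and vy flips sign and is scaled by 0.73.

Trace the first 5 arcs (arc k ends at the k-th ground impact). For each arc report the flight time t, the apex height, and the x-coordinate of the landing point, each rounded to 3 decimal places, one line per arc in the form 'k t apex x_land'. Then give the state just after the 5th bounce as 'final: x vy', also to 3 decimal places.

Arc 1: start y=14.260, vy=17.600 → t=4.269, apex=30.048, x_land=50.120, impact vy=-24.280
  bounce: vy ← 0.73·24.280 = 17.725
Arc 2: start y=0.000, vy=17.725 → t=3.614, apex=16.013, x_land=92.544, impact vy=-17.725
  bounce: vy ← 0.73·17.725 = 12.939
Arc 3: start y=0.000, vy=12.939 → t=2.638, apex=8.533, x_land=123.513, impact vy=-12.939
  bounce: vy ← 0.73·12.939 = 9.446
Arc 4: start y=0.000, vy=9.446 → t=1.926, apex=4.547, x_land=146.121, impact vy=-9.446
  bounce: vy ← 0.73·9.446 = 6.895
Arc 5: start y=0.000, vy=6.895 → t=1.406, apex=2.423, x_land=162.624, impact vy=-6.895
  bounce: vy ← 0.73·6.895 = 5.034

1 4.269 30.048 50.120
2 3.614 16.013 92.544
3 2.638 8.533 123.513
4 1.926 4.547 146.121
5 1.406 2.423 162.624
final: 162.624 5.034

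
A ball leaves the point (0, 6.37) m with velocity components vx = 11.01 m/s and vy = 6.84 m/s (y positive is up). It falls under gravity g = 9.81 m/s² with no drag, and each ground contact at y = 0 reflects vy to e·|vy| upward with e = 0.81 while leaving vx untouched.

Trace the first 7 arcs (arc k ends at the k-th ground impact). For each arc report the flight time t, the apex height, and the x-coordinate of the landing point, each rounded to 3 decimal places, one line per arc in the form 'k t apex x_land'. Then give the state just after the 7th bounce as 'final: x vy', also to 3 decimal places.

1 2.033 8.755 22.386
2 2.164 5.744 46.214
3 1.753 3.769 65.516
4 1.420 2.473 81.150
5 1.150 1.622 93.813
6 0.932 1.064 104.071
7 0.755 0.698 112.379
final: 112.379 2.998

Arc 1: start y=6.370, vy=6.840 → t=2.033, apex=8.755, x_land=22.386, impact vy=-13.106
  bounce: vy ← 0.81·13.106 = 10.616
Arc 2: start y=0.000, vy=10.616 → t=2.164, apex=5.744, x_land=46.214, impact vy=-10.616
  bounce: vy ← 0.81·10.616 = 8.599
Arc 3: start y=0.000, vy=8.599 → t=1.753, apex=3.769, x_land=65.516, impact vy=-8.599
  bounce: vy ← 0.81·8.599 = 6.965
Arc 4: start y=0.000, vy=6.965 → t=1.420, apex=2.473, x_land=81.150, impact vy=-6.965
  bounce: vy ← 0.81·6.965 = 5.642
Arc 5: start y=0.000, vy=5.642 → t=1.150, apex=1.622, x_land=93.813, impact vy=-5.642
  bounce: vy ← 0.81·5.642 = 4.570
Arc 6: start y=0.000, vy=4.570 → t=0.932, apex=1.064, x_land=104.071, impact vy=-4.570
  bounce: vy ← 0.81·4.570 = 3.701
Arc 7: start y=0.000, vy=3.701 → t=0.755, apex=0.698, x_land=112.379, impact vy=-3.701
  bounce: vy ← 0.81·3.701 = 2.998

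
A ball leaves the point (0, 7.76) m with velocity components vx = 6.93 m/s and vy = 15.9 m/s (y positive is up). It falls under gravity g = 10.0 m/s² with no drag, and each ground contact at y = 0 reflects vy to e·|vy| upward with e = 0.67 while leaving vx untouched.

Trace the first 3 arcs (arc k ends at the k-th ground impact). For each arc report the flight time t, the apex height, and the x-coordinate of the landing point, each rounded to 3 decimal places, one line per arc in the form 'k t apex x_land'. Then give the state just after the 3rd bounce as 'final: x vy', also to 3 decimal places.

1 3.610 20.401 25.017
2 2.707 9.158 43.774
3 1.813 4.111 56.342
final: 56.342 6.075

Arc 1: start y=7.760, vy=15.900 → t=3.610, apex=20.401, x_land=25.017, impact vy=-20.199
  bounce: vy ← 0.67·20.199 = 13.534
Arc 2: start y=0.000, vy=13.534 → t=2.707, apex=9.158, x_land=43.774, impact vy=-13.534
  bounce: vy ← 0.67·13.534 = 9.067
Arc 3: start y=0.000, vy=9.067 → t=1.813, apex=4.111, x_land=56.342, impact vy=-9.067
  bounce: vy ← 0.67·9.067 = 6.075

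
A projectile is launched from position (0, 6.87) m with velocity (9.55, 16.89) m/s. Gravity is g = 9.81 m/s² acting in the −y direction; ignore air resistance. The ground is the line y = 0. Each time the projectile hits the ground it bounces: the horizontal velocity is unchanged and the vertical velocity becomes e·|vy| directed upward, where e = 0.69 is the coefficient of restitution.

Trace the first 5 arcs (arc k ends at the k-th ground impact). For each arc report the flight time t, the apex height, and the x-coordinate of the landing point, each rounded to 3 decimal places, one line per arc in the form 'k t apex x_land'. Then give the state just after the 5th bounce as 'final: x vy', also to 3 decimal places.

Arc 1: start y=6.870, vy=16.890 → t=3.811, apex=21.410, x_land=36.395, impact vy=-20.495
  bounce: vy ← 0.69·20.495 = 14.142
Arc 2: start y=0.000, vy=14.142 → t=2.883, apex=10.193, x_land=63.929, impact vy=-14.142
  bounce: vy ← 0.69·14.142 = 9.758
Arc 3: start y=0.000, vy=9.758 → t=1.989, apex=4.853, x_land=82.927, impact vy=-9.758
  bounce: vy ← 0.69·9.758 = 6.733
Arc 4: start y=0.000, vy=6.733 → t=1.373, apex=2.311, x_land=96.036, impact vy=-6.733
  bounce: vy ← 0.69·6.733 = 4.646
Arc 5: start y=0.000, vy=4.646 → t=0.947, apex=1.100, x_land=105.081, impact vy=-4.646
  bounce: vy ← 0.69·4.646 = 3.206

1 3.811 21.410 36.395
2 2.883 10.193 63.929
3 1.989 4.853 82.927
4 1.373 2.311 96.036
5 0.947 1.100 105.081
final: 105.081 3.206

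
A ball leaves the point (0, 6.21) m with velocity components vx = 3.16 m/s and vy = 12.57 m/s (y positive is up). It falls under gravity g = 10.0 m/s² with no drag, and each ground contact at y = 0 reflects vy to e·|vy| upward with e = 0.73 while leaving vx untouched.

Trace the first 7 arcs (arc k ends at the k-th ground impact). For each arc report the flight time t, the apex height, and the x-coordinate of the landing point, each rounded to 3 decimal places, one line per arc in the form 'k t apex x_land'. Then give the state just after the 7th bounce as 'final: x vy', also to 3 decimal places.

1 2.937 14.110 9.281
2 2.453 7.519 17.031
3 1.790 4.007 22.689
4 1.307 2.135 26.819
5 0.954 1.138 29.834
6 0.697 0.606 32.035
7 0.508 0.323 33.642
final: 33.642 1.856

Arc 1: start y=6.210, vy=12.570 → t=2.937, apex=14.110, x_land=9.281, impact vy=-16.799
  bounce: vy ← 0.73·16.799 = 12.263
Arc 2: start y=0.000, vy=12.263 → t=2.453, apex=7.519, x_land=17.031, impact vy=-12.263
  bounce: vy ← 0.73·12.263 = 8.952
Arc 3: start y=0.000, vy=8.952 → t=1.790, apex=4.007, x_land=22.689, impact vy=-8.952
  bounce: vy ← 0.73·8.952 = 6.535
Arc 4: start y=0.000, vy=6.535 → t=1.307, apex=2.135, x_land=26.819, impact vy=-6.535
  bounce: vy ← 0.73·6.535 = 4.771
Arc 5: start y=0.000, vy=4.771 → t=0.954, apex=1.138, x_land=29.834, impact vy=-4.771
  bounce: vy ← 0.73·4.771 = 3.483
Arc 6: start y=0.000, vy=3.483 → t=0.697, apex=0.606, x_land=32.035, impact vy=-3.483
  bounce: vy ← 0.73·3.483 = 2.542
Arc 7: start y=0.000, vy=2.542 → t=0.508, apex=0.323, x_land=33.642, impact vy=-2.542
  bounce: vy ← 0.73·2.542 = 1.856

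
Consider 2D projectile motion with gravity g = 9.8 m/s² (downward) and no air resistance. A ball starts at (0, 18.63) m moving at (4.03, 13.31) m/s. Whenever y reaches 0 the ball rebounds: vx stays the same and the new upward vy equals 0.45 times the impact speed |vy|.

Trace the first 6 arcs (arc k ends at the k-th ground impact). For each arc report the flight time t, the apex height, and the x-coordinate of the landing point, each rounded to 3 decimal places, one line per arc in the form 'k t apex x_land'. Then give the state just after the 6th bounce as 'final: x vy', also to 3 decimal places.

Arc 1: start y=18.630, vy=13.310 → t=3.734, apex=27.669, x_land=15.050, impact vy=-23.287
  bounce: vy ← 0.45·23.287 = 10.479
Arc 2: start y=0.000, vy=10.479 → t=2.139, apex=5.603, x_land=23.668, impact vy=-10.479
  bounce: vy ← 0.45·10.479 = 4.716
Arc 3: start y=0.000, vy=4.716 → t=0.962, apex=1.135, x_land=27.547, impact vy=-4.716
  bounce: vy ← 0.45·4.716 = 2.122
Arc 4: start y=0.000, vy=2.122 → t=0.433, apex=0.230, x_land=29.292, impact vy=-2.122
  bounce: vy ← 0.45·2.122 = 0.955
Arc 5: start y=0.000, vy=0.955 → t=0.195, apex=0.047, x_land=30.078, impact vy=-0.955
  bounce: vy ← 0.45·0.955 = 0.430
Arc 6: start y=0.000, vy=0.430 → t=0.088, apex=0.009, x_land=30.431, impact vy=-0.430
  bounce: vy ← 0.45·0.430 = 0.193

1 3.734 27.669 15.050
2 2.139 5.603 23.668
3 0.962 1.135 27.547
4 0.433 0.230 29.292
5 0.195 0.047 30.078
6 0.088 0.009 30.431
final: 30.431 0.193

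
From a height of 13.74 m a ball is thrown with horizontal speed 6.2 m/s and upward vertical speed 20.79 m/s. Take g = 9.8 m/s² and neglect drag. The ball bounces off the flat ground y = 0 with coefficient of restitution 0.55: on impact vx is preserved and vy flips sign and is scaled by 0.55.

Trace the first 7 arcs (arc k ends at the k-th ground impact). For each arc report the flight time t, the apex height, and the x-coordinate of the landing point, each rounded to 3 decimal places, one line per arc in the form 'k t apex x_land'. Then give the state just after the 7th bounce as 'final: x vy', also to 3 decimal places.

Arc 1: start y=13.740, vy=20.790 → t=4.824, apex=35.792, x_land=29.910, impact vy=-26.486
  bounce: vy ← 0.55·26.486 = 14.568
Arc 2: start y=0.000, vy=14.568 → t=2.973, apex=10.827, x_land=48.342, impact vy=-14.568
  bounce: vy ← 0.55·14.568 = 8.012
Arc 3: start y=0.000, vy=8.012 → t=1.635, apex=3.275, x_land=58.480, impact vy=-8.012
  bounce: vy ← 0.55·8.012 = 4.407
Arc 4: start y=0.000, vy=4.407 → t=0.899, apex=0.991, x_land=64.055, impact vy=-4.407
  bounce: vy ← 0.55·4.407 = 2.424
Arc 5: start y=0.000, vy=2.424 → t=0.495, apex=0.300, x_land=67.122, impact vy=-2.424
  bounce: vy ← 0.55·2.424 = 1.333
Arc 6: start y=0.000, vy=1.333 → t=0.272, apex=0.091, x_land=68.809, impact vy=-1.333
  bounce: vy ← 0.55·1.333 = 0.733
Arc 7: start y=0.000, vy=0.733 → t=0.150, apex=0.027, x_land=69.737, impact vy=-0.733
  bounce: vy ← 0.55·0.733 = 0.403

1 4.824 35.792 29.910
2 2.973 10.827 48.342
3 1.635 3.275 58.480
4 0.899 0.991 64.055
5 0.495 0.300 67.122
6 0.272 0.091 68.809
7 0.150 0.027 69.737
final: 69.737 0.403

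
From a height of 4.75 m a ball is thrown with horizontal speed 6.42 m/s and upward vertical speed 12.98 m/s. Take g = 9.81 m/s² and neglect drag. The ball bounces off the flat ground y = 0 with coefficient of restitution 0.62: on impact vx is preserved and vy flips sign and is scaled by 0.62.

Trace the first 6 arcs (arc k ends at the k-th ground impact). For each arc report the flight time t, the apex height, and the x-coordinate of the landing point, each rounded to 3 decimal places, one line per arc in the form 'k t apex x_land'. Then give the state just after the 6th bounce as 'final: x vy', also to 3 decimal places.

1 2.972 13.337 19.081
2 2.045 5.127 32.208
3 1.268 1.971 40.347
4 0.786 0.758 45.393
5 0.487 0.291 48.521
6 0.302 0.112 50.461
final: 50.461 0.919

Arc 1: start y=4.750, vy=12.980 → t=2.972, apex=13.337, x_land=19.081, impact vy=-16.176
  bounce: vy ← 0.62·16.176 = 10.029
Arc 2: start y=0.000, vy=10.029 → t=2.045, apex=5.127, x_land=32.208, impact vy=-10.029
  bounce: vy ← 0.62·10.029 = 6.218
Arc 3: start y=0.000, vy=6.218 → t=1.268, apex=1.971, x_land=40.347, impact vy=-6.218
  bounce: vy ← 0.62·6.218 = 3.855
Arc 4: start y=0.000, vy=3.855 → t=0.786, apex=0.758, x_land=45.393, impact vy=-3.855
  bounce: vy ← 0.62·3.855 = 2.390
Arc 5: start y=0.000, vy=2.390 → t=0.487, apex=0.291, x_land=48.521, impact vy=-2.390
  bounce: vy ← 0.62·2.390 = 1.482
Arc 6: start y=0.000, vy=1.482 → t=0.302, apex=0.112, x_land=50.461, impact vy=-1.482
  bounce: vy ← 0.62·1.482 = 0.919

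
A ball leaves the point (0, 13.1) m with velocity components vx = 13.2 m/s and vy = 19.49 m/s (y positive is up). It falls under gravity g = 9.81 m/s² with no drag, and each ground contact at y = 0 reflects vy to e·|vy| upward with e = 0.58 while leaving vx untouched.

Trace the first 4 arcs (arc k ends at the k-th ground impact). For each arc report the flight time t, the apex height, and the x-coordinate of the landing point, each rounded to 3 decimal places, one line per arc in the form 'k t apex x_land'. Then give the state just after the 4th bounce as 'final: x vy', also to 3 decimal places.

Arc 1: start y=13.100, vy=19.490 → t=4.559, apex=32.461, x_land=60.182, impact vy=-25.237
  bounce: vy ← 0.58·25.237 = 14.637
Arc 2: start y=0.000, vy=14.637 → t=2.984, apex=10.920, x_land=99.573, impact vy=-14.637
  bounce: vy ← 0.58·14.637 = 8.490
Arc 3: start y=0.000, vy=8.490 → t=1.731, apex=3.673, x_land=122.420, impact vy=-8.490
  bounce: vy ← 0.58·8.490 = 4.924
Arc 4: start y=0.000, vy=4.924 → t=1.004, apex=1.236, x_land=135.671, impact vy=-4.924
  bounce: vy ← 0.58·4.924 = 2.856

1 4.559 32.461 60.182
2 2.984 10.920 99.573
3 1.731 3.673 122.420
4 1.004 1.236 135.671
final: 135.671 2.856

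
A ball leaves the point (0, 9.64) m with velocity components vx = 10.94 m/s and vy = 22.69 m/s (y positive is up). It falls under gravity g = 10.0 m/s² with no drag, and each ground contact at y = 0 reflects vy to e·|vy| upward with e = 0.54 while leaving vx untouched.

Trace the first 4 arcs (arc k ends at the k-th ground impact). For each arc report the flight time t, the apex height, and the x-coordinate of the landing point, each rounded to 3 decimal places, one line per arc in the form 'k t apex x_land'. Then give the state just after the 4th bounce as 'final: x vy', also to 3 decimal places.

1 4.929 35.382 53.925
2 2.873 10.317 85.355
3 1.551 3.009 102.327
4 0.838 0.877 111.492
final: 111.492 2.262

Arc 1: start y=9.640, vy=22.690 → t=4.929, apex=35.382, x_land=53.925, impact vy=-26.601
  bounce: vy ← 0.54·26.601 = 14.365
Arc 2: start y=0.000, vy=14.365 → t=2.873, apex=10.317, x_land=85.355, impact vy=-14.365
  bounce: vy ← 0.54·14.365 = 7.757
Arc 3: start y=0.000, vy=7.757 → t=1.551, apex=3.009, x_land=102.327, impact vy=-7.757
  bounce: vy ← 0.54·7.757 = 4.189
Arc 4: start y=0.000, vy=4.189 → t=0.838, apex=0.877, x_land=111.492, impact vy=-4.189
  bounce: vy ← 0.54·4.189 = 2.262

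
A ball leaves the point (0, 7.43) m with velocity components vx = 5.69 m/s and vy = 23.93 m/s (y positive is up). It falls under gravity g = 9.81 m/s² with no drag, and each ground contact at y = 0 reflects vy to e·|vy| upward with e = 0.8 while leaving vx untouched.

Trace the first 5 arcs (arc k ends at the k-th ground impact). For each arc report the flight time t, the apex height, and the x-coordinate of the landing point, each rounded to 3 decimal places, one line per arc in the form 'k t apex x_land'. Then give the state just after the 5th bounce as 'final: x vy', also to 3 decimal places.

Arc 1: start y=7.430, vy=23.930 → t=5.172, apex=36.617, x_land=29.426, impact vy=-26.803
  bounce: vy ← 0.8·26.803 = 21.443
Arc 2: start y=0.000, vy=21.443 → t=4.372, apex=23.435, x_land=54.301, impact vy=-21.443
  bounce: vy ← 0.8·21.443 = 17.154
Arc 3: start y=0.000, vy=17.154 → t=3.497, apex=14.998, x_land=74.200, impact vy=-17.154
  bounce: vy ← 0.8·17.154 = 13.723
Arc 4: start y=0.000, vy=13.723 → t=2.798, apex=9.599, x_land=90.120, impact vy=-13.723
  bounce: vy ← 0.8·13.723 = 10.979
Arc 5: start y=0.000, vy=10.979 → t=2.238, apex=6.143, x_land=102.856, impact vy=-10.979
  bounce: vy ← 0.8·10.979 = 8.783

1 5.172 36.617 29.426
2 4.372 23.435 54.301
3 3.497 14.998 74.200
4 2.798 9.599 90.120
5 2.238 6.143 102.856
final: 102.856 8.783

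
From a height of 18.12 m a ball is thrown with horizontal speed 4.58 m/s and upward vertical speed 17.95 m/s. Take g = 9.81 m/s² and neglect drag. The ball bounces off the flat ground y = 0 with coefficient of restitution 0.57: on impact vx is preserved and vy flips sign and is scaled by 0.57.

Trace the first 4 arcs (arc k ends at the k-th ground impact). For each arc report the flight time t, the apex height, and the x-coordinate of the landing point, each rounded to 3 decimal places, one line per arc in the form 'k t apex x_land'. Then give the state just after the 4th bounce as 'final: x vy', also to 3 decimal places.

Arc 1: start y=18.120, vy=17.950 → t=4.483, apex=34.542, x_land=20.534, impact vy=-26.033
  bounce: vy ← 0.57·26.033 = 14.839
Arc 2: start y=0.000, vy=14.839 → t=3.025, apex=11.223, x_land=34.390, impact vy=-14.839
  bounce: vy ← 0.57·14.839 = 8.458
Arc 3: start y=0.000, vy=8.458 → t=1.724, apex=3.646, x_land=42.288, impact vy=-8.458
  bounce: vy ← 0.57·8.458 = 4.821
Arc 4: start y=0.000, vy=4.821 → t=0.983, apex=1.185, x_land=46.789, impact vy=-4.821
  bounce: vy ← 0.57·4.821 = 2.748

1 4.483 34.542 20.534
2 3.025 11.223 34.390
3 1.724 3.646 42.288
4 0.983 1.185 46.789
final: 46.789 2.748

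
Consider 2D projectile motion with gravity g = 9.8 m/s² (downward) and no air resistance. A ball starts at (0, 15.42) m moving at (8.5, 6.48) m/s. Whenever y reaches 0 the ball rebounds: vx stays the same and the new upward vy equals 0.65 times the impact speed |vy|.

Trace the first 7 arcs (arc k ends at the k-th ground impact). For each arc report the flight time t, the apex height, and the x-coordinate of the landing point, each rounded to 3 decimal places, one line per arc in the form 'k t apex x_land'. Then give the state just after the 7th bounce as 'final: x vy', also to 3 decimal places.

Arc 1: start y=15.420, vy=6.480 → t=2.554, apex=17.562, x_land=21.712, impact vy=-18.553
  bounce: vy ← 0.65·18.553 = 12.060
Arc 2: start y=0.000, vy=12.060 → t=2.461, apex=7.420, x_land=42.632, impact vy=-12.060
  bounce: vy ← 0.65·12.060 = 7.839
Arc 3: start y=0.000, vy=7.839 → t=1.600, apex=3.135, x_land=56.230, impact vy=-7.839
  bounce: vy ← 0.65·7.839 = 5.095
Arc 4: start y=0.000, vy=5.095 → t=1.040, apex=1.325, x_land=65.069, impact vy=-5.095
  bounce: vy ← 0.65·5.095 = 3.312
Arc 5: start y=0.000, vy=3.312 → t=0.676, apex=0.560, x_land=70.814, impact vy=-3.312
  bounce: vy ← 0.65·3.312 = 2.153
Arc 6: start y=0.000, vy=2.153 → t=0.439, apex=0.236, x_land=74.548, impact vy=-2.153
  bounce: vy ← 0.65·2.153 = 1.399
Arc 7: start y=0.000, vy=1.399 → t=0.286, apex=0.100, x_land=76.975, impact vy=-1.399
  bounce: vy ← 0.65·1.399 = 0.910

1 2.554 17.562 21.712
2 2.461 7.420 42.632
3 1.600 3.135 56.230
4 1.040 1.325 65.069
5 0.676 0.560 70.814
6 0.439 0.236 74.548
7 0.286 0.100 76.975
final: 76.975 0.910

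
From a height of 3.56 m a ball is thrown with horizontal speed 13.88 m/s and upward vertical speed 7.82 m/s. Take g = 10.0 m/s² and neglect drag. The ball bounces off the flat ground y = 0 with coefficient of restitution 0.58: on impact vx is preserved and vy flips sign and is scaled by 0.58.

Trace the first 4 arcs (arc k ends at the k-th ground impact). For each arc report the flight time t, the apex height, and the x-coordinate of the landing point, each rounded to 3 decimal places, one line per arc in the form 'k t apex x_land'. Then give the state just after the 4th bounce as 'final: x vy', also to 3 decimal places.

1 1.932 6.618 26.822
2 1.335 2.226 45.345
3 0.774 0.749 56.089
4 0.449 0.252 62.320
final: 62.320 1.302

Arc 1: start y=3.560, vy=7.820 → t=1.932, apex=6.618, x_land=26.822, impact vy=-11.504
  bounce: vy ← 0.58·11.504 = 6.673
Arc 2: start y=0.000, vy=6.673 → t=1.335, apex=2.226, x_land=45.345, impact vy=-6.673
  bounce: vy ← 0.58·6.673 = 3.870
Arc 3: start y=0.000, vy=3.870 → t=0.774, apex=0.749, x_land=56.089, impact vy=-3.870
  bounce: vy ← 0.58·3.870 = 2.245
Arc 4: start y=0.000, vy=2.245 → t=0.449, apex=0.252, x_land=62.320, impact vy=-2.245
  bounce: vy ← 0.58·2.245 = 1.302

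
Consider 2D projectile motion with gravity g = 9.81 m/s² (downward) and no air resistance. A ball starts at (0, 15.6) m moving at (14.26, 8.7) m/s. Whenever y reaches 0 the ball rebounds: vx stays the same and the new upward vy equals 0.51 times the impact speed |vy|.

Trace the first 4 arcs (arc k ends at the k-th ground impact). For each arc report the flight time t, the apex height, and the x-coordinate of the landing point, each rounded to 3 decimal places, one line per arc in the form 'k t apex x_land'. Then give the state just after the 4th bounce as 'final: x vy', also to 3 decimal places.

1 2.879 19.458 41.048
2 2.032 5.061 70.018
3 1.036 1.316 84.793
4 0.528 0.342 92.328
final: 92.328 1.322

Arc 1: start y=15.600, vy=8.700 → t=2.879, apex=19.458, x_land=41.048, impact vy=-19.539
  bounce: vy ← 0.51·19.539 = 9.965
Arc 2: start y=0.000, vy=9.965 → t=2.032, apex=5.061, x_land=70.018, impact vy=-9.965
  bounce: vy ← 0.51·9.965 = 5.082
Arc 3: start y=0.000, vy=5.082 → t=1.036, apex=1.316, x_land=84.793, impact vy=-5.082
  bounce: vy ← 0.51·5.082 = 2.592
Arc 4: start y=0.000, vy=2.592 → t=0.528, apex=0.342, x_land=92.328, impact vy=-2.592
  bounce: vy ← 0.51·2.592 = 1.322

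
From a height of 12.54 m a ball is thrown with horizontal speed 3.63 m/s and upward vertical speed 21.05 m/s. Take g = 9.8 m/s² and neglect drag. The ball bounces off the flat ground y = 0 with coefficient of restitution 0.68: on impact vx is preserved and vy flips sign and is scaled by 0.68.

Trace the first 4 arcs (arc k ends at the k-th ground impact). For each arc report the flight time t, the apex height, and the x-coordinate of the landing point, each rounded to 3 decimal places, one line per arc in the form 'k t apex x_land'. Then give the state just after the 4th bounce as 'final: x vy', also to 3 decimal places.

Arc 1: start y=12.540, vy=21.050 → t=4.826, apex=35.147, x_land=17.519, impact vy=-26.247
  bounce: vy ← 0.68·26.247 = 17.848
Arc 2: start y=0.000, vy=17.848 → t=3.642, apex=16.252, x_land=30.741, impact vy=-17.848
  bounce: vy ← 0.68·17.848 = 12.136
Arc 3: start y=0.000, vy=12.136 → t=2.477, apex=7.515, x_land=39.732, impact vy=-12.136
  bounce: vy ← 0.68·12.136 = 8.253
Arc 4: start y=0.000, vy=8.253 → t=1.684, apex=3.475, x_land=45.846, impact vy=-8.253
  bounce: vy ← 0.68·8.253 = 5.612

1 4.826 35.147 17.519
2 3.642 16.252 30.741
3 2.477 7.515 39.732
4 1.684 3.475 45.846
final: 45.846 5.612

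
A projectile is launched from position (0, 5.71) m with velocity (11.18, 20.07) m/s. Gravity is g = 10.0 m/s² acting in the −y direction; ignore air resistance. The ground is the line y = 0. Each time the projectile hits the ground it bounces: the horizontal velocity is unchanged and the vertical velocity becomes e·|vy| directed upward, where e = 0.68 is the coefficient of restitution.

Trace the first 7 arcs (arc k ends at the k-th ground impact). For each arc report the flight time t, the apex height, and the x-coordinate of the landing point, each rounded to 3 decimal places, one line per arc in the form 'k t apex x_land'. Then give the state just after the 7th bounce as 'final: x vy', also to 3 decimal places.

1 4.281 25.850 47.859
2 3.092 11.953 82.431
3 2.103 5.527 105.940
4 1.430 2.556 121.927
5 0.972 1.182 132.797
6 0.661 0.546 140.189
7 0.450 0.253 145.216
final: 145.216 1.529

Arc 1: start y=5.710, vy=20.070 → t=4.281, apex=25.850, x_land=47.859, impact vy=-22.738
  bounce: vy ← 0.68·22.738 = 15.462
Arc 2: start y=0.000, vy=15.462 → t=3.092, apex=11.953, x_land=82.431, impact vy=-15.462
  bounce: vy ← 0.68·15.462 = 10.514
Arc 3: start y=0.000, vy=10.514 → t=2.103, apex=5.527, x_land=105.940, impact vy=-10.514
  bounce: vy ← 0.68·10.514 = 7.149
Arc 4: start y=0.000, vy=7.149 → t=1.430, apex=2.556, x_land=121.927, impact vy=-7.149
  bounce: vy ← 0.68·7.149 = 4.862
Arc 5: start y=0.000, vy=4.862 → t=0.972, apex=1.182, x_land=132.797, impact vy=-4.862
  bounce: vy ← 0.68·4.862 = 3.306
Arc 6: start y=0.000, vy=3.306 → t=0.661, apex=0.546, x_land=140.189, impact vy=-3.306
  bounce: vy ← 0.68·3.306 = 2.248
Arc 7: start y=0.000, vy=2.248 → t=0.450, apex=0.253, x_land=145.216, impact vy=-2.248
  bounce: vy ← 0.68·2.248 = 1.529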